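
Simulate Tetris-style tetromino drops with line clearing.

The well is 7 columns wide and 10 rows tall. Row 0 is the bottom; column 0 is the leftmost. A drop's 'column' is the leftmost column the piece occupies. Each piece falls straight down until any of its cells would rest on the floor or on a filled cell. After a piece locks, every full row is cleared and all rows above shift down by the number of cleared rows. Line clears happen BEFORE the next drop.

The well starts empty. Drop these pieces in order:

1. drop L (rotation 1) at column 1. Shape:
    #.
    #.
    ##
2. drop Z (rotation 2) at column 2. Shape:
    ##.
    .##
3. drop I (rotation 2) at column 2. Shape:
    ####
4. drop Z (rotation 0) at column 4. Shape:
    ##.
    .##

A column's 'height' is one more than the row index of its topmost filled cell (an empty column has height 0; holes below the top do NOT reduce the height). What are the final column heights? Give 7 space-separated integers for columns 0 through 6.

Answer: 0 3 3 3 5 5 4

Derivation:
Drop 1: L rot1 at col 1 lands with bottom-row=0; cleared 0 line(s) (total 0); column heights now [0 3 1 0 0 0 0], max=3
Drop 2: Z rot2 at col 2 lands with bottom-row=0; cleared 0 line(s) (total 0); column heights now [0 3 2 2 1 0 0], max=3
Drop 3: I rot2 at col 2 lands with bottom-row=2; cleared 0 line(s) (total 0); column heights now [0 3 3 3 3 3 0], max=3
Drop 4: Z rot0 at col 4 lands with bottom-row=3; cleared 0 line(s) (total 0); column heights now [0 3 3 3 5 5 4], max=5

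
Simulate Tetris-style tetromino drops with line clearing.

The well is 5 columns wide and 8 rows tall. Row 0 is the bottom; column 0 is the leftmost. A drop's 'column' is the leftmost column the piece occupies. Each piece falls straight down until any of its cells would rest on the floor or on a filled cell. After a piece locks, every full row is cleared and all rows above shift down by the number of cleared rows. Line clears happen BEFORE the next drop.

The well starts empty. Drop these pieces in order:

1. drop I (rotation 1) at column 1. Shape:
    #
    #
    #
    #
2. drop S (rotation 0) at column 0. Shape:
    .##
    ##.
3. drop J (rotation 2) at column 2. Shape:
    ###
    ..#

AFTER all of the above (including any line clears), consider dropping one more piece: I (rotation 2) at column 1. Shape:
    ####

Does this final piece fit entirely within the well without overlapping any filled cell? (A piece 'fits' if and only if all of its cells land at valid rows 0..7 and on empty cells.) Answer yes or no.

Answer: yes

Derivation:
Drop 1: I rot1 at col 1 lands with bottom-row=0; cleared 0 line(s) (total 0); column heights now [0 4 0 0 0], max=4
Drop 2: S rot0 at col 0 lands with bottom-row=4; cleared 0 line(s) (total 0); column heights now [5 6 6 0 0], max=6
Drop 3: J rot2 at col 2 lands with bottom-row=5; cleared 0 line(s) (total 0); column heights now [5 6 7 7 7], max=7
Test piece I rot2 at col 1 (width 4): heights before test = [5 6 7 7 7]; fits = True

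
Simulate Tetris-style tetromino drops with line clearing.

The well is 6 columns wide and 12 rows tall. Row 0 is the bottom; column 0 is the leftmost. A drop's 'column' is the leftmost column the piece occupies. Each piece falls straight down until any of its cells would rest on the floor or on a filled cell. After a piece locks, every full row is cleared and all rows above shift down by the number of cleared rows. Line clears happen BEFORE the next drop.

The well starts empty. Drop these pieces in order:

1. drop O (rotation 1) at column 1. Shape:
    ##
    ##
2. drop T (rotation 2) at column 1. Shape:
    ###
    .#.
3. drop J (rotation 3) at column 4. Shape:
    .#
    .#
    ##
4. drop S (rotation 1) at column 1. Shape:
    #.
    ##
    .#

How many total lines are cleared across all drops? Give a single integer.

Answer: 0

Derivation:
Drop 1: O rot1 at col 1 lands with bottom-row=0; cleared 0 line(s) (total 0); column heights now [0 2 2 0 0 0], max=2
Drop 2: T rot2 at col 1 lands with bottom-row=2; cleared 0 line(s) (total 0); column heights now [0 4 4 4 0 0], max=4
Drop 3: J rot3 at col 4 lands with bottom-row=0; cleared 0 line(s) (total 0); column heights now [0 4 4 4 1 3], max=4
Drop 4: S rot1 at col 1 lands with bottom-row=4; cleared 0 line(s) (total 0); column heights now [0 7 6 4 1 3], max=7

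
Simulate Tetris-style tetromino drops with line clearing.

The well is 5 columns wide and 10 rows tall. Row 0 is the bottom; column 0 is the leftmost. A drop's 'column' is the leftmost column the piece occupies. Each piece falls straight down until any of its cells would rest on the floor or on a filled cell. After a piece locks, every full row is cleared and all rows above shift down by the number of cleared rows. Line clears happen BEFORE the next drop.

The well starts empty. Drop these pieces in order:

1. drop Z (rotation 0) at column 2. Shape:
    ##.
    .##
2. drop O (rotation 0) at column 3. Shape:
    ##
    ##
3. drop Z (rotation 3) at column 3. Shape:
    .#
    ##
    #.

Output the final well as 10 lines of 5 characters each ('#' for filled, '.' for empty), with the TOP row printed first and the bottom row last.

Drop 1: Z rot0 at col 2 lands with bottom-row=0; cleared 0 line(s) (total 0); column heights now [0 0 2 2 1], max=2
Drop 2: O rot0 at col 3 lands with bottom-row=2; cleared 0 line(s) (total 0); column heights now [0 0 2 4 4], max=4
Drop 3: Z rot3 at col 3 lands with bottom-row=4; cleared 0 line(s) (total 0); column heights now [0 0 2 6 7], max=7

Answer: .....
.....
.....
....#
...##
...#.
...##
...##
..##.
...##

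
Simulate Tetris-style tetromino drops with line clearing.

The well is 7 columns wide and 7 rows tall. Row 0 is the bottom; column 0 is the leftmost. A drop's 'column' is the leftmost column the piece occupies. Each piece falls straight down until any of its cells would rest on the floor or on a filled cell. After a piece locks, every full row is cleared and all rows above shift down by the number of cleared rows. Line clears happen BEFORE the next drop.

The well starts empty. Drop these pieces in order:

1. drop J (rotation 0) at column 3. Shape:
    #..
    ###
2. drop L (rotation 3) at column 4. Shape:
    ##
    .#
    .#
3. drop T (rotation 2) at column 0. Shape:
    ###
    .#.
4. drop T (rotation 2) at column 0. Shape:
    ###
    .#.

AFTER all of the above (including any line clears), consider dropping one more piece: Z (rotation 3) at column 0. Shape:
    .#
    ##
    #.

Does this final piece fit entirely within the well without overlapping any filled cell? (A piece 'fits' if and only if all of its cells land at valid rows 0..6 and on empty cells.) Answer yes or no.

Drop 1: J rot0 at col 3 lands with bottom-row=0; cleared 0 line(s) (total 0); column heights now [0 0 0 2 1 1 0], max=2
Drop 2: L rot3 at col 4 lands with bottom-row=1; cleared 0 line(s) (total 0); column heights now [0 0 0 2 4 4 0], max=4
Drop 3: T rot2 at col 0 lands with bottom-row=0; cleared 0 line(s) (total 0); column heights now [2 2 2 2 4 4 0], max=4
Drop 4: T rot2 at col 0 lands with bottom-row=2; cleared 0 line(s) (total 0); column heights now [4 4 4 2 4 4 0], max=4
Test piece Z rot3 at col 0 (width 2): heights before test = [4 4 4 2 4 4 0]; fits = True

Answer: yes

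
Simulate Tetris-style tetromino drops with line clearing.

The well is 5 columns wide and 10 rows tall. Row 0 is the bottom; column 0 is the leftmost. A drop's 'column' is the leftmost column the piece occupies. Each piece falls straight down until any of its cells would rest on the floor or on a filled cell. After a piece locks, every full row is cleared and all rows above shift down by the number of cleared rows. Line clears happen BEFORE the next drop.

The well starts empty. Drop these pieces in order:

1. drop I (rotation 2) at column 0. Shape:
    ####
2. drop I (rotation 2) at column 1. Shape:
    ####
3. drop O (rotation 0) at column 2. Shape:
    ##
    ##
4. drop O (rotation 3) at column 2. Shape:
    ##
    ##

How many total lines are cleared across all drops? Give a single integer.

Answer: 0

Derivation:
Drop 1: I rot2 at col 0 lands with bottom-row=0; cleared 0 line(s) (total 0); column heights now [1 1 1 1 0], max=1
Drop 2: I rot2 at col 1 lands with bottom-row=1; cleared 0 line(s) (total 0); column heights now [1 2 2 2 2], max=2
Drop 3: O rot0 at col 2 lands with bottom-row=2; cleared 0 line(s) (total 0); column heights now [1 2 4 4 2], max=4
Drop 4: O rot3 at col 2 lands with bottom-row=4; cleared 0 line(s) (total 0); column heights now [1 2 6 6 2], max=6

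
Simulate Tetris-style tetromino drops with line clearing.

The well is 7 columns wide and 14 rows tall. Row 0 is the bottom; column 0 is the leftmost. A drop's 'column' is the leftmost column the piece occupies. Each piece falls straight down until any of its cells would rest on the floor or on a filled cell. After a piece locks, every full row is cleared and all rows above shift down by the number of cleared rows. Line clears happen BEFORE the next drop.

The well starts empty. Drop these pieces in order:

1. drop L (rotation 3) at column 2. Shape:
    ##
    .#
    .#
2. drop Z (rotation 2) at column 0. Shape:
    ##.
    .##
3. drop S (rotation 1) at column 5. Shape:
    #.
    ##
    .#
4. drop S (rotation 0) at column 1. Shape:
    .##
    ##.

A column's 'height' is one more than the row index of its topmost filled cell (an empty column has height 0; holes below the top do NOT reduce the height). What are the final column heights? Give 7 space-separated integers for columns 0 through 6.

Answer: 5 6 7 7 0 3 2

Derivation:
Drop 1: L rot3 at col 2 lands with bottom-row=0; cleared 0 line(s) (total 0); column heights now [0 0 3 3 0 0 0], max=3
Drop 2: Z rot2 at col 0 lands with bottom-row=3; cleared 0 line(s) (total 0); column heights now [5 5 4 3 0 0 0], max=5
Drop 3: S rot1 at col 5 lands with bottom-row=0; cleared 0 line(s) (total 0); column heights now [5 5 4 3 0 3 2], max=5
Drop 4: S rot0 at col 1 lands with bottom-row=5; cleared 0 line(s) (total 0); column heights now [5 6 7 7 0 3 2], max=7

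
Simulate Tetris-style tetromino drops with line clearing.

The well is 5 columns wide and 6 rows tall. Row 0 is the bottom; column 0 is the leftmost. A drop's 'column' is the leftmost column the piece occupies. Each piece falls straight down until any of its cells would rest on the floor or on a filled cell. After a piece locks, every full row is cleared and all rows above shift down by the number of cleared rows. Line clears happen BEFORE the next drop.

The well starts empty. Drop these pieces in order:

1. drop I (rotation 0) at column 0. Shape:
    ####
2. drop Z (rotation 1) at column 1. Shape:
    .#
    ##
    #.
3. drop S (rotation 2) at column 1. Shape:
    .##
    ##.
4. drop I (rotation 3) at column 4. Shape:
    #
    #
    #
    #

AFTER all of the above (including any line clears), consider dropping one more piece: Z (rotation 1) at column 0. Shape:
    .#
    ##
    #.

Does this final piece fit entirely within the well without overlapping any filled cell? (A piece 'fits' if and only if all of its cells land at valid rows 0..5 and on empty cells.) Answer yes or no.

Answer: yes

Derivation:
Drop 1: I rot0 at col 0 lands with bottom-row=0; cleared 0 line(s) (total 0); column heights now [1 1 1 1 0], max=1
Drop 2: Z rot1 at col 1 lands with bottom-row=1; cleared 0 line(s) (total 0); column heights now [1 3 4 1 0], max=4
Drop 3: S rot2 at col 1 lands with bottom-row=4; cleared 0 line(s) (total 0); column heights now [1 5 6 6 0], max=6
Drop 4: I rot3 at col 4 lands with bottom-row=0; cleared 1 line(s) (total 1); column heights now [0 4 5 5 3], max=5
Test piece Z rot1 at col 0 (width 2): heights before test = [0 4 5 5 3]; fits = True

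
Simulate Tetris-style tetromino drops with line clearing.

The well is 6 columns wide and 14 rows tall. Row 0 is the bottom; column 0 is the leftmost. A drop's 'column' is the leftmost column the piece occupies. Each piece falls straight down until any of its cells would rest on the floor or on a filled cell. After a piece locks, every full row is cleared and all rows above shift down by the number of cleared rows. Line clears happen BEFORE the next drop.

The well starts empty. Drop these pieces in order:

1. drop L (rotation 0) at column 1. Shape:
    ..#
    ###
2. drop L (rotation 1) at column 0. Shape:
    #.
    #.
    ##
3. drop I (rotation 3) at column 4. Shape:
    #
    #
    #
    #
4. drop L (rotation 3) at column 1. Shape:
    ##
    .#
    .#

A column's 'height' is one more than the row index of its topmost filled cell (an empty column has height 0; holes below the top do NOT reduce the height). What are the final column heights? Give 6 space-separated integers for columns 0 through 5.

Answer: 4 4 4 2 4 0

Derivation:
Drop 1: L rot0 at col 1 lands with bottom-row=0; cleared 0 line(s) (total 0); column heights now [0 1 1 2 0 0], max=2
Drop 2: L rot1 at col 0 lands with bottom-row=1; cleared 0 line(s) (total 0); column heights now [4 2 1 2 0 0], max=4
Drop 3: I rot3 at col 4 lands with bottom-row=0; cleared 0 line(s) (total 0); column heights now [4 2 1 2 4 0], max=4
Drop 4: L rot3 at col 1 lands with bottom-row=1; cleared 0 line(s) (total 0); column heights now [4 4 4 2 4 0], max=4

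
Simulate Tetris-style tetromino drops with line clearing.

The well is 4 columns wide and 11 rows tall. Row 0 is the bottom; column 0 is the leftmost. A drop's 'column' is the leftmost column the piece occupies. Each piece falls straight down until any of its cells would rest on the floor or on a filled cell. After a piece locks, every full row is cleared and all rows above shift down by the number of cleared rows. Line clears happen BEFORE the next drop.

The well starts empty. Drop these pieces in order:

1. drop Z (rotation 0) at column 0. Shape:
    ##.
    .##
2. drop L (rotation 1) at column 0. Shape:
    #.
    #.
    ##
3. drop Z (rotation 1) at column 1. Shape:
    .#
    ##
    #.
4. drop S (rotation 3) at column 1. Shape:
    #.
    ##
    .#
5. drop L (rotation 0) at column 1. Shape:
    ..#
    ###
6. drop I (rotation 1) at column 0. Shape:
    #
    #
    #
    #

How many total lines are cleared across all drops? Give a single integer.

Drop 1: Z rot0 at col 0 lands with bottom-row=0; cleared 0 line(s) (total 0); column heights now [2 2 1 0], max=2
Drop 2: L rot1 at col 0 lands with bottom-row=2; cleared 0 line(s) (total 0); column heights now [5 3 1 0], max=5
Drop 3: Z rot1 at col 1 lands with bottom-row=3; cleared 0 line(s) (total 0); column heights now [5 5 6 0], max=6
Drop 4: S rot3 at col 1 lands with bottom-row=6; cleared 0 line(s) (total 0); column heights now [5 9 8 0], max=9
Drop 5: L rot0 at col 1 lands with bottom-row=9; cleared 0 line(s) (total 0); column heights now [5 10 10 11], max=11
Drop 6: I rot1 at col 0 lands with bottom-row=5; cleared 0 line(s) (total 0); column heights now [9 10 10 11], max=11

Answer: 0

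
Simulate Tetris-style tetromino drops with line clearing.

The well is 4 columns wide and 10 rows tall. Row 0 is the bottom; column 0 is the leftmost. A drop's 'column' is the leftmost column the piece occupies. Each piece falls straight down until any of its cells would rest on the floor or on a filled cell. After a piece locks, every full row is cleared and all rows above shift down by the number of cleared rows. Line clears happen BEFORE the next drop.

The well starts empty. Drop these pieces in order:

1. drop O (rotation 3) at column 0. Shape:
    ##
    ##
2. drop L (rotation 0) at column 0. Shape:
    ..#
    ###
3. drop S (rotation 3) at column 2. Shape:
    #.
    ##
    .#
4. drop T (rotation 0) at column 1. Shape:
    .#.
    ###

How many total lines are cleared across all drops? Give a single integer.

Answer: 0

Derivation:
Drop 1: O rot3 at col 0 lands with bottom-row=0; cleared 0 line(s) (total 0); column heights now [2 2 0 0], max=2
Drop 2: L rot0 at col 0 lands with bottom-row=2; cleared 0 line(s) (total 0); column heights now [3 3 4 0], max=4
Drop 3: S rot3 at col 2 lands with bottom-row=3; cleared 0 line(s) (total 0); column heights now [3 3 6 5], max=6
Drop 4: T rot0 at col 1 lands with bottom-row=6; cleared 0 line(s) (total 0); column heights now [3 7 8 7], max=8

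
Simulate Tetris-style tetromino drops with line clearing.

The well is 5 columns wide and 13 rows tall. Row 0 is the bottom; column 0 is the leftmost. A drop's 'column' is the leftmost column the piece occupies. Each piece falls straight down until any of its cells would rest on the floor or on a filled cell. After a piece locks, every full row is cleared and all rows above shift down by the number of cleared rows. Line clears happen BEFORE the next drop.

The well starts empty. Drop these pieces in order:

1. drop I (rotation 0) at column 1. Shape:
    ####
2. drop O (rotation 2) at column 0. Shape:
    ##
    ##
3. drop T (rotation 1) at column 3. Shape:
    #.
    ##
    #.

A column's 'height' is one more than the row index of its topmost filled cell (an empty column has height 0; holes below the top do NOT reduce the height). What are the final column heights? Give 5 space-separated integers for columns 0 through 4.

Drop 1: I rot0 at col 1 lands with bottom-row=0; cleared 0 line(s) (total 0); column heights now [0 1 1 1 1], max=1
Drop 2: O rot2 at col 0 lands with bottom-row=1; cleared 0 line(s) (total 0); column heights now [3 3 1 1 1], max=3
Drop 3: T rot1 at col 3 lands with bottom-row=1; cleared 0 line(s) (total 0); column heights now [3 3 1 4 3], max=4

Answer: 3 3 1 4 3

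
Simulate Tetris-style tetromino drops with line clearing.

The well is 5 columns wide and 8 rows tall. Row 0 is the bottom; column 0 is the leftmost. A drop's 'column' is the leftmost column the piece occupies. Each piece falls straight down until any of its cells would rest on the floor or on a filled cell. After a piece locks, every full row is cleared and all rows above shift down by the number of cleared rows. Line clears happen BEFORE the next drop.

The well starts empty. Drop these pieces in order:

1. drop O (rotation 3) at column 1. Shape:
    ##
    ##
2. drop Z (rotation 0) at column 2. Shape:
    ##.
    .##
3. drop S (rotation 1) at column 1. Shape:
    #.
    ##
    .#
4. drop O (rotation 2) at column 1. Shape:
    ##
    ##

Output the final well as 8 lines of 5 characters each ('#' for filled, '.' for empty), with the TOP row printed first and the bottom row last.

Answer: .##..
.##..
.#...
.##..
..#..
..##.
.####
.##..

Derivation:
Drop 1: O rot3 at col 1 lands with bottom-row=0; cleared 0 line(s) (total 0); column heights now [0 2 2 0 0], max=2
Drop 2: Z rot0 at col 2 lands with bottom-row=1; cleared 0 line(s) (total 0); column heights now [0 2 3 3 2], max=3
Drop 3: S rot1 at col 1 lands with bottom-row=3; cleared 0 line(s) (total 0); column heights now [0 6 5 3 2], max=6
Drop 4: O rot2 at col 1 lands with bottom-row=6; cleared 0 line(s) (total 0); column heights now [0 8 8 3 2], max=8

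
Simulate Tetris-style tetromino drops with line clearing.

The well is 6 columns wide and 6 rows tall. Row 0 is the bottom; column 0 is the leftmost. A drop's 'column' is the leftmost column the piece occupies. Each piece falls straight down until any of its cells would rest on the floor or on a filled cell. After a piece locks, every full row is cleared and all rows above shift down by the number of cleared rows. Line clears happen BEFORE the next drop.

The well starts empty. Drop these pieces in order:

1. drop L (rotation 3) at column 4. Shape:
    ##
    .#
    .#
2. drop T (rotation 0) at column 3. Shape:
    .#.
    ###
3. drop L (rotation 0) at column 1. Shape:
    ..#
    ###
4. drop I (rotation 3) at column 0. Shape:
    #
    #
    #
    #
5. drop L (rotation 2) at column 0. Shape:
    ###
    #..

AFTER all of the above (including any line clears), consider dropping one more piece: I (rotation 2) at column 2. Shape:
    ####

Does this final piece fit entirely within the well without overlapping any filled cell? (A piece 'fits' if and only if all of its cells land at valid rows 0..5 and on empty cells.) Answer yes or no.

Drop 1: L rot3 at col 4 lands with bottom-row=0; cleared 0 line(s) (total 0); column heights now [0 0 0 0 3 3], max=3
Drop 2: T rot0 at col 3 lands with bottom-row=3; cleared 0 line(s) (total 0); column heights now [0 0 0 4 5 4], max=5
Drop 3: L rot0 at col 1 lands with bottom-row=4; cleared 0 line(s) (total 0); column heights now [0 5 5 6 5 4], max=6
Drop 4: I rot3 at col 0 lands with bottom-row=0; cleared 0 line(s) (total 0); column heights now [4 5 5 6 5 4], max=6
Drop 5: L rot2 at col 0 lands with bottom-row=4; cleared 0 line(s) (total 0); column heights now [6 6 6 6 5 4], max=6
Test piece I rot2 at col 2 (width 4): heights before test = [6 6 6 6 5 4]; fits = False

Answer: no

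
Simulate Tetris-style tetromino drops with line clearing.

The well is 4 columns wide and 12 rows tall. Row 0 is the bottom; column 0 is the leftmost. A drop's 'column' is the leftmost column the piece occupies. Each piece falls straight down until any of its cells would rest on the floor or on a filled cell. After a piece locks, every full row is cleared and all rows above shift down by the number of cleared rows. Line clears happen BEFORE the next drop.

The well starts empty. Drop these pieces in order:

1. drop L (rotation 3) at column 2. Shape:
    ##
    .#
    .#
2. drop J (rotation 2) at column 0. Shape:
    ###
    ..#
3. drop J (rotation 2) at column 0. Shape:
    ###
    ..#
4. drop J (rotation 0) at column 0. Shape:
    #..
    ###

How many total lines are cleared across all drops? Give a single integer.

Answer: 0

Derivation:
Drop 1: L rot3 at col 2 lands with bottom-row=0; cleared 0 line(s) (total 0); column heights now [0 0 3 3], max=3
Drop 2: J rot2 at col 0 lands with bottom-row=3; cleared 0 line(s) (total 0); column heights now [5 5 5 3], max=5
Drop 3: J rot2 at col 0 lands with bottom-row=5; cleared 0 line(s) (total 0); column heights now [7 7 7 3], max=7
Drop 4: J rot0 at col 0 lands with bottom-row=7; cleared 0 line(s) (total 0); column heights now [9 8 8 3], max=9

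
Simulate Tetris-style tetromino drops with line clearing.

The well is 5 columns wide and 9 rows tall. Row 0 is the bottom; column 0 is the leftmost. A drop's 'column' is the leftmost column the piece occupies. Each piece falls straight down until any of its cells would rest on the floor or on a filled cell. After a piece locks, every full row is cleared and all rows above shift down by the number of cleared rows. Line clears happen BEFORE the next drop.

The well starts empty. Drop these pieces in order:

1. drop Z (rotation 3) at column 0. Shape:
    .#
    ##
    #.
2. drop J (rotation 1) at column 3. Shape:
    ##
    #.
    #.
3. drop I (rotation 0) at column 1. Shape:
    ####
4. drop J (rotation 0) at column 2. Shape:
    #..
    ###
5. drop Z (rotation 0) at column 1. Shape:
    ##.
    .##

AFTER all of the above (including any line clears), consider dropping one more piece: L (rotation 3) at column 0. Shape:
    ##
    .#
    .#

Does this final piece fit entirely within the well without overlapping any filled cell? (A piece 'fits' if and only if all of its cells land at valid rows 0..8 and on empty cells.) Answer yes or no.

Answer: no

Derivation:
Drop 1: Z rot3 at col 0 lands with bottom-row=0; cleared 0 line(s) (total 0); column heights now [2 3 0 0 0], max=3
Drop 2: J rot1 at col 3 lands with bottom-row=0; cleared 0 line(s) (total 0); column heights now [2 3 0 3 3], max=3
Drop 3: I rot0 at col 1 lands with bottom-row=3; cleared 0 line(s) (total 0); column heights now [2 4 4 4 4], max=4
Drop 4: J rot0 at col 2 lands with bottom-row=4; cleared 0 line(s) (total 0); column heights now [2 4 6 5 5], max=6
Drop 5: Z rot0 at col 1 lands with bottom-row=6; cleared 0 line(s) (total 0); column heights now [2 8 8 7 5], max=8
Test piece L rot3 at col 0 (width 2): heights before test = [2 8 8 7 5]; fits = False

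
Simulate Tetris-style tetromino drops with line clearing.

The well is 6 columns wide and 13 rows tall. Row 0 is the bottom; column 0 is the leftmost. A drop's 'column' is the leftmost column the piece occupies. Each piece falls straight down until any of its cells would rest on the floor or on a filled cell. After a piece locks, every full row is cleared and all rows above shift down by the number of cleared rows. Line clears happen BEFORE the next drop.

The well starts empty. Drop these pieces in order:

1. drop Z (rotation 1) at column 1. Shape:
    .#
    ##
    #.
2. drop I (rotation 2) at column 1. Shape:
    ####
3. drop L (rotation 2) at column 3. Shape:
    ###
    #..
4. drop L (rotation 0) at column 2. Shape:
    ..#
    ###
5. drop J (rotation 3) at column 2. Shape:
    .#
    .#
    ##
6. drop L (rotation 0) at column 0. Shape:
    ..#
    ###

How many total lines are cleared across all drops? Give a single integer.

Answer: 0

Derivation:
Drop 1: Z rot1 at col 1 lands with bottom-row=0; cleared 0 line(s) (total 0); column heights now [0 2 3 0 0 0], max=3
Drop 2: I rot2 at col 1 lands with bottom-row=3; cleared 0 line(s) (total 0); column heights now [0 4 4 4 4 0], max=4
Drop 3: L rot2 at col 3 lands with bottom-row=4; cleared 0 line(s) (total 0); column heights now [0 4 4 6 6 6], max=6
Drop 4: L rot0 at col 2 lands with bottom-row=6; cleared 0 line(s) (total 0); column heights now [0 4 7 7 8 6], max=8
Drop 5: J rot3 at col 2 lands with bottom-row=7; cleared 0 line(s) (total 0); column heights now [0 4 8 10 8 6], max=10
Drop 6: L rot0 at col 0 lands with bottom-row=8; cleared 0 line(s) (total 0); column heights now [9 9 10 10 8 6], max=10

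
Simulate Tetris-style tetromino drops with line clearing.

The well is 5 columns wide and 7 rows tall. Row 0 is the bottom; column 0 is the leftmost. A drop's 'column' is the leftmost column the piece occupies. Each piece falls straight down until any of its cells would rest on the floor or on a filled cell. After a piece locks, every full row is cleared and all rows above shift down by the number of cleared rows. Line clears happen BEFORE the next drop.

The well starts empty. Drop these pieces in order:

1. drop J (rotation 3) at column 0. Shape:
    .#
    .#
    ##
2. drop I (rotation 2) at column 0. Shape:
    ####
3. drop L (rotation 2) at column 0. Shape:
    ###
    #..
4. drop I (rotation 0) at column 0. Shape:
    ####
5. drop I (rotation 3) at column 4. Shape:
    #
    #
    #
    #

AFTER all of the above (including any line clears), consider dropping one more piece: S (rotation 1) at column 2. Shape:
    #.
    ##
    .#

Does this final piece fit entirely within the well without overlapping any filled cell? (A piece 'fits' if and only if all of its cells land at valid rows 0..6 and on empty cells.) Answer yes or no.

Answer: no

Derivation:
Drop 1: J rot3 at col 0 lands with bottom-row=0; cleared 0 line(s) (total 0); column heights now [1 3 0 0 0], max=3
Drop 2: I rot2 at col 0 lands with bottom-row=3; cleared 0 line(s) (total 0); column heights now [4 4 4 4 0], max=4
Drop 3: L rot2 at col 0 lands with bottom-row=4; cleared 0 line(s) (total 0); column heights now [6 6 6 4 0], max=6
Drop 4: I rot0 at col 0 lands with bottom-row=6; cleared 0 line(s) (total 0); column heights now [7 7 7 7 0], max=7
Drop 5: I rot3 at col 4 lands with bottom-row=0; cleared 1 line(s) (total 1); column heights now [6 6 6 6 3], max=6
Test piece S rot1 at col 2 (width 2): heights before test = [6 6 6 6 3]; fits = False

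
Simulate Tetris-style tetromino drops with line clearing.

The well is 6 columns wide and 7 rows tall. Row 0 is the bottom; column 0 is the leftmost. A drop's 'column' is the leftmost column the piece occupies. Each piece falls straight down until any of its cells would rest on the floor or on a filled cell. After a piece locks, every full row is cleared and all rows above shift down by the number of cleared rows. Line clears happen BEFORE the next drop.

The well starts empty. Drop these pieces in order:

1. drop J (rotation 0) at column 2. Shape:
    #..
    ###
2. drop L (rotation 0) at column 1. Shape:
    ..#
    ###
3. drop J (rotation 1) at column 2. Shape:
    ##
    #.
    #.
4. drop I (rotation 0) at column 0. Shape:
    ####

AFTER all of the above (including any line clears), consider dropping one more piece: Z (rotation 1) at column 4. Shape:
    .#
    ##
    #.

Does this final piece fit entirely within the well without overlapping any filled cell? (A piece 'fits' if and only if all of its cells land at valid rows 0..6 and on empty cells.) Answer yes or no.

Answer: yes

Derivation:
Drop 1: J rot0 at col 2 lands with bottom-row=0; cleared 0 line(s) (total 0); column heights now [0 0 2 1 1 0], max=2
Drop 2: L rot0 at col 1 lands with bottom-row=2; cleared 0 line(s) (total 0); column heights now [0 3 3 4 1 0], max=4
Drop 3: J rot1 at col 2 lands with bottom-row=3; cleared 0 line(s) (total 0); column heights now [0 3 6 6 1 0], max=6
Drop 4: I rot0 at col 0 lands with bottom-row=6; cleared 0 line(s) (total 0); column heights now [7 7 7 7 1 0], max=7
Test piece Z rot1 at col 4 (width 2): heights before test = [7 7 7 7 1 0]; fits = True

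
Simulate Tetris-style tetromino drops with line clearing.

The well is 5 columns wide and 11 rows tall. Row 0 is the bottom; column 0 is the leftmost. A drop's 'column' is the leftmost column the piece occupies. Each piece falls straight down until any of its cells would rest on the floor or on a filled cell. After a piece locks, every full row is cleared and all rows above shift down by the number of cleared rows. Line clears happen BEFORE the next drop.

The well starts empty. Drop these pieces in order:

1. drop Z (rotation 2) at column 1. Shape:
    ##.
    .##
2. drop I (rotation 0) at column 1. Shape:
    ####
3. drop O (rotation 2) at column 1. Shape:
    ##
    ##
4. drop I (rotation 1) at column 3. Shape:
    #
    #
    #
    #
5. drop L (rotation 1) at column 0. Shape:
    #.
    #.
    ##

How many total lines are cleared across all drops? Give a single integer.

Drop 1: Z rot2 at col 1 lands with bottom-row=0; cleared 0 line(s) (total 0); column heights now [0 2 2 1 0], max=2
Drop 2: I rot0 at col 1 lands with bottom-row=2; cleared 0 line(s) (total 0); column heights now [0 3 3 3 3], max=3
Drop 3: O rot2 at col 1 lands with bottom-row=3; cleared 0 line(s) (total 0); column heights now [0 5 5 3 3], max=5
Drop 4: I rot1 at col 3 lands with bottom-row=3; cleared 0 line(s) (total 0); column heights now [0 5 5 7 3], max=7
Drop 5: L rot1 at col 0 lands with bottom-row=5; cleared 0 line(s) (total 0); column heights now [8 6 5 7 3], max=8

Answer: 0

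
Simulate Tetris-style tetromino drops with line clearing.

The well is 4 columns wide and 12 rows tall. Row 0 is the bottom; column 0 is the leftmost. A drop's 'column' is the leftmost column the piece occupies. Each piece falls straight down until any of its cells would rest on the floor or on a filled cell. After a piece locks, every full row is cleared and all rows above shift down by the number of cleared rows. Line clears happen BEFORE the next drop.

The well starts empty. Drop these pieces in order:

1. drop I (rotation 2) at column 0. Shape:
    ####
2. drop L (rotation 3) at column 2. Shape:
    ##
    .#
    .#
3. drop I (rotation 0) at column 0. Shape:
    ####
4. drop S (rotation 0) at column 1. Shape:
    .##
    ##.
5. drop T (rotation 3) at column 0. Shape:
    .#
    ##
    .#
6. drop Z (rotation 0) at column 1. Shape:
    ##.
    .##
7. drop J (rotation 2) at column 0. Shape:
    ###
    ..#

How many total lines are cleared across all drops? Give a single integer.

Answer: 2

Derivation:
Drop 1: I rot2 at col 0 lands with bottom-row=0; cleared 1 line(s) (total 1); column heights now [0 0 0 0], max=0
Drop 2: L rot3 at col 2 lands with bottom-row=0; cleared 0 line(s) (total 1); column heights now [0 0 3 3], max=3
Drop 3: I rot0 at col 0 lands with bottom-row=3; cleared 1 line(s) (total 2); column heights now [0 0 3 3], max=3
Drop 4: S rot0 at col 1 lands with bottom-row=3; cleared 0 line(s) (total 2); column heights now [0 4 5 5], max=5
Drop 5: T rot3 at col 0 lands with bottom-row=4; cleared 0 line(s) (total 2); column heights now [6 7 5 5], max=7
Drop 6: Z rot0 at col 1 lands with bottom-row=6; cleared 0 line(s) (total 2); column heights now [6 8 8 7], max=8
Drop 7: J rot2 at col 0 lands with bottom-row=8; cleared 0 line(s) (total 2); column heights now [10 10 10 7], max=10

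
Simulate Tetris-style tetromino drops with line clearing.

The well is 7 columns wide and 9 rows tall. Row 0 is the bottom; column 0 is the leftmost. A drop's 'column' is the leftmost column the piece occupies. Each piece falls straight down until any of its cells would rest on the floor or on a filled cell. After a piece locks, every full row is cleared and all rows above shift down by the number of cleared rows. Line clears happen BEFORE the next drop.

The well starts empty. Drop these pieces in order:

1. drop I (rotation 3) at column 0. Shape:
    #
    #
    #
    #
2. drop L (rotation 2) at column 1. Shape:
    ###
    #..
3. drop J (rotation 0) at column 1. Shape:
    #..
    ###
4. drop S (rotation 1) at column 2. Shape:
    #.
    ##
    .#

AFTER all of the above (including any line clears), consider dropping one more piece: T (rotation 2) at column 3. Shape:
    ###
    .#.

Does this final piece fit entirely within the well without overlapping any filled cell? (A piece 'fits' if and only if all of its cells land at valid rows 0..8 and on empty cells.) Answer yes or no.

Answer: yes

Derivation:
Drop 1: I rot3 at col 0 lands with bottom-row=0; cleared 0 line(s) (total 0); column heights now [4 0 0 0 0 0 0], max=4
Drop 2: L rot2 at col 1 lands with bottom-row=0; cleared 0 line(s) (total 0); column heights now [4 2 2 2 0 0 0], max=4
Drop 3: J rot0 at col 1 lands with bottom-row=2; cleared 0 line(s) (total 0); column heights now [4 4 3 3 0 0 0], max=4
Drop 4: S rot1 at col 2 lands with bottom-row=3; cleared 0 line(s) (total 0); column heights now [4 4 6 5 0 0 0], max=6
Test piece T rot2 at col 3 (width 3): heights before test = [4 4 6 5 0 0 0]; fits = True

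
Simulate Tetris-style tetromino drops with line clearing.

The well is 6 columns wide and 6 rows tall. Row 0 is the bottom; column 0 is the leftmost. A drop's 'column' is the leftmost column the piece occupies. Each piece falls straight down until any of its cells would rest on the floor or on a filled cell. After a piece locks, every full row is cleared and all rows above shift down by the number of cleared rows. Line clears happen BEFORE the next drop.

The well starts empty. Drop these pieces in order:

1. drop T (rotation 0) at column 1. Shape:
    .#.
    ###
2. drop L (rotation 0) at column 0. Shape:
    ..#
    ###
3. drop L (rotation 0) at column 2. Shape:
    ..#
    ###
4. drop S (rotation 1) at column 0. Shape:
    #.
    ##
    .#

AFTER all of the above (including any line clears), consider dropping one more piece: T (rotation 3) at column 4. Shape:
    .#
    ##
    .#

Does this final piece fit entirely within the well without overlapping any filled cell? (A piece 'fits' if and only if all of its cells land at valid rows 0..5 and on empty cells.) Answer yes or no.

Drop 1: T rot0 at col 1 lands with bottom-row=0; cleared 0 line(s) (total 0); column heights now [0 1 2 1 0 0], max=2
Drop 2: L rot0 at col 0 lands with bottom-row=2; cleared 0 line(s) (total 0); column heights now [3 3 4 1 0 0], max=4
Drop 3: L rot0 at col 2 lands with bottom-row=4; cleared 0 line(s) (total 0); column heights now [3 3 5 5 6 0], max=6
Drop 4: S rot1 at col 0 lands with bottom-row=3; cleared 0 line(s) (total 0); column heights now [6 5 5 5 6 0], max=6
Test piece T rot3 at col 4 (width 2): heights before test = [6 5 5 5 6 0]; fits = False

Answer: no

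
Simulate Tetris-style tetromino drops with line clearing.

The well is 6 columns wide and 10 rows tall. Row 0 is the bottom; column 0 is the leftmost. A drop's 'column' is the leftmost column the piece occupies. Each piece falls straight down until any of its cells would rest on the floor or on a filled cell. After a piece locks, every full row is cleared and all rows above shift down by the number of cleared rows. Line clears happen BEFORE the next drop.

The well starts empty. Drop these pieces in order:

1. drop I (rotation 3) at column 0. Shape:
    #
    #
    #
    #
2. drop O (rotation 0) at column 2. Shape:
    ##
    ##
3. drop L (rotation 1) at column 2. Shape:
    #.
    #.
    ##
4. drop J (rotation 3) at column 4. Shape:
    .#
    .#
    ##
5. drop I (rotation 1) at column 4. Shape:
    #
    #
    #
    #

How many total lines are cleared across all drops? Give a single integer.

Drop 1: I rot3 at col 0 lands with bottom-row=0; cleared 0 line(s) (total 0); column heights now [4 0 0 0 0 0], max=4
Drop 2: O rot0 at col 2 lands with bottom-row=0; cleared 0 line(s) (total 0); column heights now [4 0 2 2 0 0], max=4
Drop 3: L rot1 at col 2 lands with bottom-row=2; cleared 0 line(s) (total 0); column heights now [4 0 5 3 0 0], max=5
Drop 4: J rot3 at col 4 lands with bottom-row=0; cleared 0 line(s) (total 0); column heights now [4 0 5 3 1 3], max=5
Drop 5: I rot1 at col 4 lands with bottom-row=1; cleared 0 line(s) (total 0); column heights now [4 0 5 3 5 3], max=5

Answer: 0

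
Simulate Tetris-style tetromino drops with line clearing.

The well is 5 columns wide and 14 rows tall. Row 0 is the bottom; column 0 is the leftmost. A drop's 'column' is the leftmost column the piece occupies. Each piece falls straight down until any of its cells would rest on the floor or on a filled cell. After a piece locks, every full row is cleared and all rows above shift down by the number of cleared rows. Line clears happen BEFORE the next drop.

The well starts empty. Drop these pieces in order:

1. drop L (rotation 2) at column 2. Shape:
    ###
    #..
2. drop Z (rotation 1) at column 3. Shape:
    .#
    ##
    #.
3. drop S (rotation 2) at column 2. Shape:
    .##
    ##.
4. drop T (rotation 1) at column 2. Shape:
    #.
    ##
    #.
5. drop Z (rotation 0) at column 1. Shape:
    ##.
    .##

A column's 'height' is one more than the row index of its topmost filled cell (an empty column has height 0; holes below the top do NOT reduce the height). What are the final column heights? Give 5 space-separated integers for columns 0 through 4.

Answer: 0 10 10 9 6

Derivation:
Drop 1: L rot2 at col 2 lands with bottom-row=0; cleared 0 line(s) (total 0); column heights now [0 0 2 2 2], max=2
Drop 2: Z rot1 at col 3 lands with bottom-row=2; cleared 0 line(s) (total 0); column heights now [0 0 2 4 5], max=5
Drop 3: S rot2 at col 2 lands with bottom-row=4; cleared 0 line(s) (total 0); column heights now [0 0 5 6 6], max=6
Drop 4: T rot1 at col 2 lands with bottom-row=5; cleared 0 line(s) (total 0); column heights now [0 0 8 7 6], max=8
Drop 5: Z rot0 at col 1 lands with bottom-row=8; cleared 0 line(s) (total 0); column heights now [0 10 10 9 6], max=10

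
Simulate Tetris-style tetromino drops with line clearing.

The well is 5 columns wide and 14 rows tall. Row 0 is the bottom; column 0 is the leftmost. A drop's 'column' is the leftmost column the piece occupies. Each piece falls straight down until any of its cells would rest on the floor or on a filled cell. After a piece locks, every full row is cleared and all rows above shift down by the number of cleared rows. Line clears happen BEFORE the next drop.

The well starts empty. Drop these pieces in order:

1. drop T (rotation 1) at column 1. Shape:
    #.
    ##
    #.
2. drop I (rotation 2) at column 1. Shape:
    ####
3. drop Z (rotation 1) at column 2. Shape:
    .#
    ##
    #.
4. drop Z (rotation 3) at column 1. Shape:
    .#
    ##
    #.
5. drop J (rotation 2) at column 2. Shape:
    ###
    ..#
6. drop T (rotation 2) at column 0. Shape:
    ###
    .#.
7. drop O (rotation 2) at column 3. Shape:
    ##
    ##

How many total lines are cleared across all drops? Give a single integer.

Answer: 1

Derivation:
Drop 1: T rot1 at col 1 lands with bottom-row=0; cleared 0 line(s) (total 0); column heights now [0 3 2 0 0], max=3
Drop 2: I rot2 at col 1 lands with bottom-row=3; cleared 0 line(s) (total 0); column heights now [0 4 4 4 4], max=4
Drop 3: Z rot1 at col 2 lands with bottom-row=4; cleared 0 line(s) (total 0); column heights now [0 4 6 7 4], max=7
Drop 4: Z rot3 at col 1 lands with bottom-row=5; cleared 0 line(s) (total 0); column heights now [0 7 8 7 4], max=8
Drop 5: J rot2 at col 2 lands with bottom-row=7; cleared 0 line(s) (total 0); column heights now [0 7 9 9 9], max=9
Drop 6: T rot2 at col 0 lands with bottom-row=8; cleared 0 line(s) (total 0); column heights now [10 10 10 9 9], max=10
Drop 7: O rot2 at col 3 lands with bottom-row=9; cleared 1 line(s) (total 1); column heights now [0 9 9 10 10], max=10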